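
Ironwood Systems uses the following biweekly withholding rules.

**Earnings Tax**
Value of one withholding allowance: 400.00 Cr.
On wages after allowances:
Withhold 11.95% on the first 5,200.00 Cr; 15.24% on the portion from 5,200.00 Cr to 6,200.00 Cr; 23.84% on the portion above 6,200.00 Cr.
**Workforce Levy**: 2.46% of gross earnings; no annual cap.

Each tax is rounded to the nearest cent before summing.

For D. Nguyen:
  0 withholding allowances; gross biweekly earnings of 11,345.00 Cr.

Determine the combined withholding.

2,279.46 Cr

Earnings Tax: taxable = 11,345.00 Cr
  773.80 Cr + 23.84% × (11,345.00 Cr − 6,200.00 Cr) = 773.80 Cr + 23.84% × 5,145.00 Cr = 2,000.37 Cr
Workforce Levy: 2.46% × 11,345.00 Cr = 279.09 Cr
Total: 2,000.37 Cr + 279.09 Cr = 2,279.46 Cr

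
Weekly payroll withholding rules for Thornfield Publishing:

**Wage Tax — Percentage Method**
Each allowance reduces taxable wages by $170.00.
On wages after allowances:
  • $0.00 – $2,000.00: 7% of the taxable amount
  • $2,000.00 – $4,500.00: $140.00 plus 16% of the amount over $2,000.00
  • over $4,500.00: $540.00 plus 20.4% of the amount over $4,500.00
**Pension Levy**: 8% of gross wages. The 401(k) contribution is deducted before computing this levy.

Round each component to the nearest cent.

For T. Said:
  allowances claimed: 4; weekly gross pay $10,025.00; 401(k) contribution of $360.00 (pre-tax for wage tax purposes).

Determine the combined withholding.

Wage Tax: taxable = $10,025.00 − $360.00 − 4×$170.00 = $8,985.00
  $540.00 + 20.4% × ($8,985.00 − $4,500.00) = $540.00 + 20.4% × $4,485.00 = $1,454.94
Pension Levy: 8% × $9,665.00 = $773.20
Total: $1,454.94 + $773.20 = $2,228.14

$2,228.14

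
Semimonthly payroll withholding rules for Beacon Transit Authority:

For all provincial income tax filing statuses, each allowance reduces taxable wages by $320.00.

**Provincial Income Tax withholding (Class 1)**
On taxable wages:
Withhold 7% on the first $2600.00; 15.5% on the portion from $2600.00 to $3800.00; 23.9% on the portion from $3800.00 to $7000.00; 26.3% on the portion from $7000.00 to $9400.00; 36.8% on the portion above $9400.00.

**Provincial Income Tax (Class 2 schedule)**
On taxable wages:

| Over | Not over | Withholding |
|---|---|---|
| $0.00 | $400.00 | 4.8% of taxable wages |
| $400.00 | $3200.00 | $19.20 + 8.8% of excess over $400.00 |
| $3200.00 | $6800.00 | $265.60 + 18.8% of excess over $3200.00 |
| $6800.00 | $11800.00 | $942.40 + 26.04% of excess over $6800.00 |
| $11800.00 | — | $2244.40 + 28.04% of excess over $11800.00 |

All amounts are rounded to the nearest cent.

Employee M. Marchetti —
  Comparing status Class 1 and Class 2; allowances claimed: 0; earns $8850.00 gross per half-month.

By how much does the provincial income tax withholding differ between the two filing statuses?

$143.13

Provincial Income Tax (Class 1): taxable = $8850.00
  $1132.80 + 26.3% × ($8850.00 − $7000.00) = $1132.80 + 26.3% × $1850.00 = $1619.35
Provincial Income Tax (Class 2): taxable = $8850.00
  $942.40 + 26.04% × ($8850.00 − $6800.00) = $942.40 + 26.04% × $2050.00 = $1476.22
Difference: |$1619.35 − $1476.22| = $143.13 (higher under Class 1)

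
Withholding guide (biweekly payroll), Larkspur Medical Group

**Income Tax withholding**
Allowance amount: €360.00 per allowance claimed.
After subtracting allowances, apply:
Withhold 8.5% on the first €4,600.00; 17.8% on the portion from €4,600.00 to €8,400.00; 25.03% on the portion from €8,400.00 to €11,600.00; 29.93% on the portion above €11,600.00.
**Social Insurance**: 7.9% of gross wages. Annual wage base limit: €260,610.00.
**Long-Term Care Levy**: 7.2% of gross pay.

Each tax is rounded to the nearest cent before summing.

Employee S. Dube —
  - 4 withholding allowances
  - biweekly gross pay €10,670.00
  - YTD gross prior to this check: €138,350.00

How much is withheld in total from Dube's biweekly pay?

Income Tax: taxable = €10,670.00 − 4×€360.00 = €9,230.00
  €1,067.40 + 25.03% × (€9,230.00 − €8,400.00) = €1,067.40 + 25.03% × €830.00 = €1,275.15
Social Insurance: 7.9% × €10,670.00 = €842.93
Long-Term Care Levy: 7.2% × €10,670.00 = €768.24
Total: €1,275.15 + €842.93 + €768.24 = €2,886.32

€2,886.32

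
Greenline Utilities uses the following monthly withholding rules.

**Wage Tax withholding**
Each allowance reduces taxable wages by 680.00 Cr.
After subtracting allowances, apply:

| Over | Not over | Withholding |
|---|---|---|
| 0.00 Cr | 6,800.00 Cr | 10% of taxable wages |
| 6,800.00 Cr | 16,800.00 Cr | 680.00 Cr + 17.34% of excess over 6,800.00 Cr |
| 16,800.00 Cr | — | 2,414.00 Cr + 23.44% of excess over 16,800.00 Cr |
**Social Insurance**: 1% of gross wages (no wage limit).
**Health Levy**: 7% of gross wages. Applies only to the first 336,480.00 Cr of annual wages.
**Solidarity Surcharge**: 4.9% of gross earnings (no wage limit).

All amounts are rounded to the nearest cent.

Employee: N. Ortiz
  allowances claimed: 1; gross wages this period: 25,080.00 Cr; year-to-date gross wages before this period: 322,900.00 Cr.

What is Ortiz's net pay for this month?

18,454.24 Cr

Wage Tax: taxable = 25,080.00 Cr − 1×680.00 Cr = 24,400.00 Cr
  2,414.00 Cr + 23.44% × (24,400.00 Cr − 16,800.00 Cr) = 2,414.00 Cr + 23.44% × 7,600.00 Cr = 4,195.44 Cr
Social Insurance: 1% × 25,080.00 Cr = 250.80 Cr
Health Levy: cap 336,480.00 Cr − YTD 322,900.00 Cr = 13,580.00 Cr subject; 7% × 13,580.00 Cr = 950.60 Cr
Solidarity Surcharge: 4.9% × 25,080.00 Cr = 1,228.92 Cr
Total withheld: 4,195.44 Cr + 250.80 Cr + 950.60 Cr + 1,228.92 Cr = 6,625.76 Cr
Net pay: 25,080.00 Cr − 6,625.76 Cr = 18,454.24 Cr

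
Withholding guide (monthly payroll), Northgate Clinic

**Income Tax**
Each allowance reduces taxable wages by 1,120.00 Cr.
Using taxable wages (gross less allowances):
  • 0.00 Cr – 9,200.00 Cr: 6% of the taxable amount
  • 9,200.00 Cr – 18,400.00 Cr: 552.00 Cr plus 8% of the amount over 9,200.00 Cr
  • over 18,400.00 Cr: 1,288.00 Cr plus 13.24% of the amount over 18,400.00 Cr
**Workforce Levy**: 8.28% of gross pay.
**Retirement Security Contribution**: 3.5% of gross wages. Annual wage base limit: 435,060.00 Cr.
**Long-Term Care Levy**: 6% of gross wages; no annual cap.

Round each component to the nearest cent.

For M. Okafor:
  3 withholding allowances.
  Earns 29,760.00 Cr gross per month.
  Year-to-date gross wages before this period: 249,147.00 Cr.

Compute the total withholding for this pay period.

7,638.53 Cr

Income Tax: taxable = 29,760.00 Cr − 3×1,120.00 Cr = 26,400.00 Cr
  1,288.00 Cr + 13.24% × (26,400.00 Cr − 18,400.00 Cr) = 1,288.00 Cr + 13.24% × 8,000.00 Cr = 2,347.20 Cr
Workforce Levy: 8.28% × 29,760.00 Cr = 2,464.13 Cr
Retirement Security Contribution: 3.5% × 29,760.00 Cr = 1,041.60 Cr
Long-Term Care Levy: 6% × 29,760.00 Cr = 1,785.60 Cr
Total: 2,347.20 Cr + 2,464.13 Cr + 1,041.60 Cr + 1,785.60 Cr = 7,638.53 Cr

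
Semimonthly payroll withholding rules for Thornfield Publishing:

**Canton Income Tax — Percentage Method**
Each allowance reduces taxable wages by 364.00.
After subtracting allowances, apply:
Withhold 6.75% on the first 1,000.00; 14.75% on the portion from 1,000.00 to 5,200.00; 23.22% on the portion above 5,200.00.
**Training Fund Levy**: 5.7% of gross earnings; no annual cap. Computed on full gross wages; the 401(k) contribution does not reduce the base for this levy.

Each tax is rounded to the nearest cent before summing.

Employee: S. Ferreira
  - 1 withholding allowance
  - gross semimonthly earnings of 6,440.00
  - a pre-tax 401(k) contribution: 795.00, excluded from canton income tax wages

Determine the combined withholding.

Canton Income Tax: taxable = 6,440.00 − 795.00 − 1×364.00 = 5,281.00
  687.00 + 23.22% × (5,281.00 − 5,200.00) = 687.00 + 23.22% × 81.00 = 705.81
Training Fund Levy: 5.7% × 6,440.00 = 367.08
Total: 705.81 + 367.08 = 1,072.89

1,072.89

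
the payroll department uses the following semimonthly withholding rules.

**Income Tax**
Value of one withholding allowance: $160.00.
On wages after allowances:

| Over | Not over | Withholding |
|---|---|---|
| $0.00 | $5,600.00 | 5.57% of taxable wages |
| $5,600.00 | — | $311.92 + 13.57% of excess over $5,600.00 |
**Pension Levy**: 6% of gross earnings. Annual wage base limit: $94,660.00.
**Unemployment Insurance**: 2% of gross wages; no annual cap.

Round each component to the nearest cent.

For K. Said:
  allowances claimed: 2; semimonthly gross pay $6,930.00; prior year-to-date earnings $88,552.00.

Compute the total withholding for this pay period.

$954.06

Income Tax: taxable = $6,930.00 − 2×$160.00 = $6,610.00
  $311.92 + 13.57% × ($6,610.00 − $5,600.00) = $311.92 + 13.57% × $1,010.00 = $448.98
Pension Levy: cap $94,660.00 − YTD $88,552.00 = $6,108.00 subject; 6% × $6,108.00 = $366.48
Unemployment Insurance: 2% × $6,930.00 = $138.60
Total: $448.98 + $366.48 + $138.60 = $954.06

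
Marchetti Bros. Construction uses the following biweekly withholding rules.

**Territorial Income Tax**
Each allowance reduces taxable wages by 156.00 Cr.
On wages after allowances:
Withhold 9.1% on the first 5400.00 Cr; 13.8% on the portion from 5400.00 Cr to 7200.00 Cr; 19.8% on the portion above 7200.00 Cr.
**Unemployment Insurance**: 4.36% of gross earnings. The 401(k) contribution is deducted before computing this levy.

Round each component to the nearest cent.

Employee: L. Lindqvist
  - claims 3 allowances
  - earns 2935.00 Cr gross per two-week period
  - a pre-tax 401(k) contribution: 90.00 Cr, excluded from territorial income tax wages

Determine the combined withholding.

340.35 Cr

Territorial Income Tax: taxable = 2935.00 Cr − 90.00 Cr − 3×156.00 Cr = 2377.00 Cr
  9.1% × 2377.00 Cr = 216.31 Cr
Unemployment Insurance: 4.36% × 2845.00 Cr = 124.04 Cr
Total: 216.31 Cr + 124.04 Cr = 340.35 Cr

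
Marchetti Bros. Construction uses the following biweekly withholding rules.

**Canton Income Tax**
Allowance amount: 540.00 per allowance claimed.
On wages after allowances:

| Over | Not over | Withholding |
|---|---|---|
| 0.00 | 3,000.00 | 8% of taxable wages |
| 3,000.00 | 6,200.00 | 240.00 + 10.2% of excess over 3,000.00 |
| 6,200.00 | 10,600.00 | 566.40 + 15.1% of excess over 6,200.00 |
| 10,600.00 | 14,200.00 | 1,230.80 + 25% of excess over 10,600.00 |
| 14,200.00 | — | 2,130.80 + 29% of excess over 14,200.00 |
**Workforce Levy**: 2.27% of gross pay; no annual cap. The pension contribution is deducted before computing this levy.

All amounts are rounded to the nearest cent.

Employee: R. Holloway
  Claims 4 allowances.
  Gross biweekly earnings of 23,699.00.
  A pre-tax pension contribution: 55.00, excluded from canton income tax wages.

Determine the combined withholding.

4,779.88

Canton Income Tax: taxable = 23,699.00 − 55.00 − 4×540.00 = 21,484.00
  2,130.80 + 29% × (21,484.00 − 14,200.00) = 2,130.80 + 29% × 7,284.00 = 4,243.16
Workforce Levy: 2.27% × 23,644.00 = 536.72
Total: 4,243.16 + 536.72 = 4,779.88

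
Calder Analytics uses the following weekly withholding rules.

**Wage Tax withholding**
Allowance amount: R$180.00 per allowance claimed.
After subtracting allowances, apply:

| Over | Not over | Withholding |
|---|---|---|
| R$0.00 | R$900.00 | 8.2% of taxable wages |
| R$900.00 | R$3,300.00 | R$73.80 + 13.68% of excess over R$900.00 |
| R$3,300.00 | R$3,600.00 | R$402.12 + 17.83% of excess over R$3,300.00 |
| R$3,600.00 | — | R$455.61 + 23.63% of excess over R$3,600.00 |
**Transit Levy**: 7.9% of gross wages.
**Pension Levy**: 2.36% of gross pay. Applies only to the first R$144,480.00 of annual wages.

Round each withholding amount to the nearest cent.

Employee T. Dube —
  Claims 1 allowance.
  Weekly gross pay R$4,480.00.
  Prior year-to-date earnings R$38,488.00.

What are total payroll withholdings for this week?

Wage Tax: taxable = R$4,480.00 − 1×R$180.00 = R$4,300.00
  R$455.61 + 23.63% × (R$4,300.00 − R$3,600.00) = R$455.61 + 23.63% × R$700.00 = R$621.02
Transit Levy: 7.9% × R$4,480.00 = R$353.92
Pension Levy: 2.36% × R$4,480.00 = R$105.73
Total: R$621.02 + R$353.92 + R$105.73 = R$1,080.67

R$1,080.67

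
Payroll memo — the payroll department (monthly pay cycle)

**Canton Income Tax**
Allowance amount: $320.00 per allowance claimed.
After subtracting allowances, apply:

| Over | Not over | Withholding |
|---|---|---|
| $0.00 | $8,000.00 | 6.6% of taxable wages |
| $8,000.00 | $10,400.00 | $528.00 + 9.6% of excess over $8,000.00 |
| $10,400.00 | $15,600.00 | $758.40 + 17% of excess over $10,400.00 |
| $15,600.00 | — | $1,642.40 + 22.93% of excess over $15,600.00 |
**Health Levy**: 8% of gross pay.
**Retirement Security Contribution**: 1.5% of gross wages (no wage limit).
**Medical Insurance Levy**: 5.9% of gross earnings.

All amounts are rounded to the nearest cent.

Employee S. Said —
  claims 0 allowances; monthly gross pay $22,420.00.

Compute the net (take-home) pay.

Canton Income Tax: taxable = $22,420.00
  $1,642.40 + 22.93% × ($22,420.00 − $15,600.00) = $1,642.40 + 22.93% × $6,820.00 = $3,206.23
Health Levy: 8% × $22,420.00 = $1,793.60
Retirement Security Contribution: 1.5% × $22,420.00 = $336.30
Medical Insurance Levy: 5.9% × $22,420.00 = $1,322.78
Total withheld: $3,206.23 + $1,793.60 + $336.30 + $1,322.78 = $6,658.91
Net pay: $22,420.00 − $6,658.91 = $15,761.09

$15,761.09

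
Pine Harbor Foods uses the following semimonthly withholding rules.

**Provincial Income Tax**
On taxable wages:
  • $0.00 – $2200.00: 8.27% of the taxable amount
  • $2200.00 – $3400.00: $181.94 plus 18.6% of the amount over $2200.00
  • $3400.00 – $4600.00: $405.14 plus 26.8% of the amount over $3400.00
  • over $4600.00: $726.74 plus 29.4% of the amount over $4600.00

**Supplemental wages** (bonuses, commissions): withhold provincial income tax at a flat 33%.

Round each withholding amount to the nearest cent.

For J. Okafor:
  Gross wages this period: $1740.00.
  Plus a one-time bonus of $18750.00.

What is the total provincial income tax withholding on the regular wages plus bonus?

Provincial Income Tax: taxable = $1740.00
  8.27% × $1740.00 = $143.90
Supplemental (33% flat on bonus): 33% × $18750.00 = $6187.50
Total provincial income tax: $143.90 + $6187.50 = $6331.40

$6331.40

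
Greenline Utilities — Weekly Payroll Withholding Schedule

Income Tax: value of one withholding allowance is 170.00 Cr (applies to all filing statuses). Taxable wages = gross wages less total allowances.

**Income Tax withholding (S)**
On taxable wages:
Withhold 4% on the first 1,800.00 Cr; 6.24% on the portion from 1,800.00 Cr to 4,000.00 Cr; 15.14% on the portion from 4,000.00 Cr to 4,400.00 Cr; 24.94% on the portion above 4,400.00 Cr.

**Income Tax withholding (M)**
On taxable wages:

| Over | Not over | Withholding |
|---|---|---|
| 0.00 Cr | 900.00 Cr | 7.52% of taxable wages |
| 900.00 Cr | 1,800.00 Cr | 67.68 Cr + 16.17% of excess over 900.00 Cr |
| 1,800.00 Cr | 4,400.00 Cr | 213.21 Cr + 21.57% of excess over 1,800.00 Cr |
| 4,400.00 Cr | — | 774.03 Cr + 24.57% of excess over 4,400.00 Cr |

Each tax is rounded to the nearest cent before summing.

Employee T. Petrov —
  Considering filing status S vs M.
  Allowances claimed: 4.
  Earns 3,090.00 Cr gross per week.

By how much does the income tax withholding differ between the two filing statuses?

234.73 Cr

Income Tax (S): taxable = 3,090.00 Cr − 4×170.00 Cr = 2,410.00 Cr
  72.00 Cr + 6.24% × (2,410.00 Cr − 1,800.00 Cr) = 72.00 Cr + 6.24% × 610.00 Cr = 110.06 Cr
Income Tax (M): taxable = 3,090.00 Cr − 4×170.00 Cr = 2,410.00 Cr
  213.21 Cr + 21.57% × (2,410.00 Cr − 1,800.00 Cr) = 213.21 Cr + 21.57% × 610.00 Cr = 344.79 Cr
Difference: |110.06 Cr − 344.79 Cr| = 234.73 Cr (higher under M)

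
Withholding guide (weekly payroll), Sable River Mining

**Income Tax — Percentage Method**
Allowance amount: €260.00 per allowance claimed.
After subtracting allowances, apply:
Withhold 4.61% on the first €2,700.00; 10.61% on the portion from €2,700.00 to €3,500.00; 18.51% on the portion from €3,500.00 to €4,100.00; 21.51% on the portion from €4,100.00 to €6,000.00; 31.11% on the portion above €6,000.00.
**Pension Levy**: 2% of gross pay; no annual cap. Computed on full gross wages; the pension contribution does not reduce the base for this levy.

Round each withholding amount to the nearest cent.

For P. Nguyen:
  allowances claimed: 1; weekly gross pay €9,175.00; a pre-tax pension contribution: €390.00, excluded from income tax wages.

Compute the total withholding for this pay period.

Income Tax: taxable = €9,175.00 − €390.00 − 1×€260.00 = €8,525.00
  €729.10 + 31.11% × (€8,525.00 − €6,000.00) = €729.10 + 31.11% × €2,525.00 = €1,514.63
Pension Levy: 2% × €9,175.00 = €183.50
Total: €1,514.63 + €183.50 = €1,698.13

€1,698.13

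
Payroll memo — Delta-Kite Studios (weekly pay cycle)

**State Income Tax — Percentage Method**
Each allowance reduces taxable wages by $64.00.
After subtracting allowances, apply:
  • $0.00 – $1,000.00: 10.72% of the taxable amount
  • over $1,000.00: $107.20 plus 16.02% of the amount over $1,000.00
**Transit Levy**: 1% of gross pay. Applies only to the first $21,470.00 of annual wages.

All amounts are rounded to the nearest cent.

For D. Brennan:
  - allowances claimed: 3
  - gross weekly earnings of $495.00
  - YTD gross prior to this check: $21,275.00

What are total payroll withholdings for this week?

State Income Tax: taxable = $495.00 − 3×$64.00 = $303.00
  10.72% × $303.00 = $32.48
Transit Levy: cap $21,470.00 − YTD $21,275.00 = $195.00 subject; 1% × $195.00 = $1.95
Total: $32.48 + $1.95 = $34.43

$34.43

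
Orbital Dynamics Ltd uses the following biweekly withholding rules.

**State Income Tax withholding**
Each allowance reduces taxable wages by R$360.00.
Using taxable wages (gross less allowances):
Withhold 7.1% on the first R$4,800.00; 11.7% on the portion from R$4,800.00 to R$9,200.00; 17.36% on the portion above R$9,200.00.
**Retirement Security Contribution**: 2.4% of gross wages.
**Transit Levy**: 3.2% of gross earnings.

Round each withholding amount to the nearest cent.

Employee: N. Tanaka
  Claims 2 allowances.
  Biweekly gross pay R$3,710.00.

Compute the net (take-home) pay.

R$3,289.95

State Income Tax: taxable = R$3,710.00 − 2×R$360.00 = R$2,990.00
  7.1% × R$2,990.00 = R$212.29
Retirement Security Contribution: 2.4% × R$3,710.00 = R$89.04
Transit Levy: 3.2% × R$3,710.00 = R$118.72
Total withheld: R$212.29 + R$89.04 + R$118.72 = R$420.05
Net pay: R$3,710.00 − R$420.05 = R$3,289.95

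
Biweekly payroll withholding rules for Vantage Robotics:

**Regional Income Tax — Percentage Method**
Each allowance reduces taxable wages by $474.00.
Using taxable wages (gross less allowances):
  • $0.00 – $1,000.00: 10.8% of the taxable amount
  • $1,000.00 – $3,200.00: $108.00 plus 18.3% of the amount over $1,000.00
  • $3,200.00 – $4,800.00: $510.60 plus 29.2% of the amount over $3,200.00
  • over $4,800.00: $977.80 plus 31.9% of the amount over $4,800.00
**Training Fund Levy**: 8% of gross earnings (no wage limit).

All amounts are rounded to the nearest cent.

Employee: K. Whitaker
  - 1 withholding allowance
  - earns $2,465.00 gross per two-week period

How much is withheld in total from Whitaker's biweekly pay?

$486.55

Regional Income Tax: taxable = $2,465.00 − 1×$474.00 = $1,991.00
  $108.00 + 18.3% × ($1,991.00 − $1,000.00) = $108.00 + 18.3% × $991.00 = $289.35
Training Fund Levy: 8% × $2,465.00 = $197.20
Total: $289.35 + $197.20 = $486.55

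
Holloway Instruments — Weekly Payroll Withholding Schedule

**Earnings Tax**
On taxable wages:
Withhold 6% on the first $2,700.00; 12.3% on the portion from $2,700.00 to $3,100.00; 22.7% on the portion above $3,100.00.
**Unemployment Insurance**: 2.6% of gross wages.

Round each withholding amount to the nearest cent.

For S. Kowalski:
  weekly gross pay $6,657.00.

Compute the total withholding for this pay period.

$1,191.72

Earnings Tax: taxable = $6,657.00
  $211.20 + 22.7% × ($6,657.00 − $3,100.00) = $211.20 + 22.7% × $3,557.00 = $1,018.64
Unemployment Insurance: 2.6% × $6,657.00 = $173.08
Total: $1,018.64 + $173.08 = $1,191.72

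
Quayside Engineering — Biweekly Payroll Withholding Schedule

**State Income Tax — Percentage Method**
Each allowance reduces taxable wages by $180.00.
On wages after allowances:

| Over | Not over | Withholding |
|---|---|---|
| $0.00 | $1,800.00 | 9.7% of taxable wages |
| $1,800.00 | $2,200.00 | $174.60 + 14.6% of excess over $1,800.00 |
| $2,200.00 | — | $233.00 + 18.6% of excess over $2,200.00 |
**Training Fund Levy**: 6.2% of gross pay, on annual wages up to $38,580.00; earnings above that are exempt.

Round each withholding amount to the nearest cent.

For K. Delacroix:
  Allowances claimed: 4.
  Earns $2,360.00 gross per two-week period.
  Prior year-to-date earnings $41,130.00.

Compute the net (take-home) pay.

$2,200.92

State Income Tax: taxable = $2,360.00 − 4×$180.00 = $1,640.00
  9.7% × $1,640.00 = $159.08
Training Fund Levy: YTD $41,130.00 ≥ cap $38,580.00 → $0.00
Total withheld: $159.08 + $0.00 = $159.08
Net pay: $2,360.00 − $159.08 = $2,200.92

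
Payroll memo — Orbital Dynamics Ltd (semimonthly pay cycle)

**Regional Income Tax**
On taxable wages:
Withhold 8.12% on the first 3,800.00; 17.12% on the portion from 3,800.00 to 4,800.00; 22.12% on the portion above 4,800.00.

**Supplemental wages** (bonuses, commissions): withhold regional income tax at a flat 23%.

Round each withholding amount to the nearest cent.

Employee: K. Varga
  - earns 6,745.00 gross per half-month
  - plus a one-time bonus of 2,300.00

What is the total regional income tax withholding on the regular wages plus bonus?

1,438.99

Regional Income Tax: taxable = 6,745.00
  479.76 + 22.12% × (6,745.00 − 4,800.00) = 479.76 + 22.12% × 1,945.00 = 909.99
Supplemental (23% flat on bonus): 23% × 2,300.00 = 529.00
Total regional income tax: 909.99 + 529.00 = 1,438.99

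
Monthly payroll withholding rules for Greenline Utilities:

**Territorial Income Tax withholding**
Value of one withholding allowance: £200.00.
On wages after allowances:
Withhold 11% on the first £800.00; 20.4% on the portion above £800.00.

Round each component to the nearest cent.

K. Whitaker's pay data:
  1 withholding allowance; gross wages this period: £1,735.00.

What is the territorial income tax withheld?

Territorial Income Tax: taxable = £1,735.00 − 1×£200.00 = £1,535.00
  £88.00 + 20.4% × (£1,535.00 − £800.00) = £88.00 + 20.4% × £735.00 = £237.94

£237.94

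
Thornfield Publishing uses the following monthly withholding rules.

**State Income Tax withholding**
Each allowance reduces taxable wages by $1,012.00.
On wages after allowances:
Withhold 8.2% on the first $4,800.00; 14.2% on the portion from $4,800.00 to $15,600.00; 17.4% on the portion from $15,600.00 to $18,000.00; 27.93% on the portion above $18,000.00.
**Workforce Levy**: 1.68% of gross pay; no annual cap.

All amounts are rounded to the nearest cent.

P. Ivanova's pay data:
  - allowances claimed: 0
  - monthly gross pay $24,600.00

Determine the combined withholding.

$4,601.46

State Income Tax: taxable = $24,600.00
  $2,344.80 + 27.93% × ($24,600.00 − $18,000.00) = $2,344.80 + 27.93% × $6,600.00 = $4,188.18
Workforce Levy: 1.68% × $24,600.00 = $413.28
Total: $4,188.18 + $413.28 = $4,601.46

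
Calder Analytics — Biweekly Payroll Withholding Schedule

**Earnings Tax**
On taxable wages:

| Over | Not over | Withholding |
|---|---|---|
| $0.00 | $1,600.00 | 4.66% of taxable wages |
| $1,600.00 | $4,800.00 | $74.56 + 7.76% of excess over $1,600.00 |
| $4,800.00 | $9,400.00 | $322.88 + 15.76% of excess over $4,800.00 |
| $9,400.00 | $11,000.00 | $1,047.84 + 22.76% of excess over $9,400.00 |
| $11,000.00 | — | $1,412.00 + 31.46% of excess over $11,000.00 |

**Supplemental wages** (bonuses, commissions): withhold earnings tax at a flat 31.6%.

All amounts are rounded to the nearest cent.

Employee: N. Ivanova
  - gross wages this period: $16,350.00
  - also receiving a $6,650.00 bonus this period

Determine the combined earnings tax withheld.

Earnings Tax: taxable = $16,350.00
  $1,412.00 + 31.46% × ($16,350.00 − $11,000.00) = $1,412.00 + 31.46% × $5,350.00 = $3,095.11
Supplemental (31.6% flat on bonus): 31.6% × $6,650.00 = $2,101.40
Total earnings tax: $3,095.11 + $2,101.40 = $5,196.51

$5,196.51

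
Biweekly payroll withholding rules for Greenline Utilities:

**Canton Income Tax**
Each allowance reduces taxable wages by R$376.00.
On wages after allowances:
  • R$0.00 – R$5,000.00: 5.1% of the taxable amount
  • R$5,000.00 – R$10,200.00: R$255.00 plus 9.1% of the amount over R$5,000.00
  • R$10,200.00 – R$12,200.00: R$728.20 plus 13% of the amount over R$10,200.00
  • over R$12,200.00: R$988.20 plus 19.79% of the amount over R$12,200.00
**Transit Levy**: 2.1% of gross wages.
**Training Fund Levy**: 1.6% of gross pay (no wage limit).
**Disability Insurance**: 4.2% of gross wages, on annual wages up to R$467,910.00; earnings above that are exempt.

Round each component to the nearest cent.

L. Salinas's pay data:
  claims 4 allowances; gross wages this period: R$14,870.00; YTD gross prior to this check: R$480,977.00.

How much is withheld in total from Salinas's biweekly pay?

Canton Income Tax: taxable = R$14,870.00 − 4×R$376.00 = R$13,366.00
  R$988.20 + 19.79% × (R$13,366.00 − R$12,200.00) = R$988.20 + 19.79% × R$1,166.00 = R$1,218.95
Transit Levy: 2.1% × R$14,870.00 = R$312.27
Training Fund Levy: 1.6% × R$14,870.00 = R$237.92
Disability Insurance: YTD R$480,977.00 ≥ cap R$467,910.00 → R$0.00
Total: R$1,218.95 + R$312.27 + R$237.92 + R$0.00 = R$1,769.14

R$1,769.14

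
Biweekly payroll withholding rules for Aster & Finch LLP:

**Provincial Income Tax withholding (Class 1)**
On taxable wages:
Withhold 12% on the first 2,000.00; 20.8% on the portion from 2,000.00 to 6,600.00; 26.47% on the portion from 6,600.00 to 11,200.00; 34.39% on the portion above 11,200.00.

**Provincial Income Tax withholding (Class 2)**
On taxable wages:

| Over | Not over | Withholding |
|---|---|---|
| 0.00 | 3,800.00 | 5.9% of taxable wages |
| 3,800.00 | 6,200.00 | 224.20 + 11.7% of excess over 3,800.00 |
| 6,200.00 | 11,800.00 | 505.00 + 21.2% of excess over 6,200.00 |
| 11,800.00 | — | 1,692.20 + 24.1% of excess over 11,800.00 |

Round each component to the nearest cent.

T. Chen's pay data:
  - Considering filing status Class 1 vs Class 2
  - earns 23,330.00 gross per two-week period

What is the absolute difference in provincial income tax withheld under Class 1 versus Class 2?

Provincial Income Tax (Class 1): taxable = 23,330.00
  2,414.42 + 34.39% × (23,330.00 − 11,200.00) = 2,414.42 + 34.39% × 12,130.00 = 6,585.93
Provincial Income Tax (Class 2): taxable = 23,330.00
  1,692.20 + 24.1% × (23,330.00 − 11,800.00) = 1,692.20 + 24.1% × 11,530.00 = 4,470.93
Difference: |6,585.93 − 4,470.93| = 2,115.00 (higher under Class 1)

2,115.00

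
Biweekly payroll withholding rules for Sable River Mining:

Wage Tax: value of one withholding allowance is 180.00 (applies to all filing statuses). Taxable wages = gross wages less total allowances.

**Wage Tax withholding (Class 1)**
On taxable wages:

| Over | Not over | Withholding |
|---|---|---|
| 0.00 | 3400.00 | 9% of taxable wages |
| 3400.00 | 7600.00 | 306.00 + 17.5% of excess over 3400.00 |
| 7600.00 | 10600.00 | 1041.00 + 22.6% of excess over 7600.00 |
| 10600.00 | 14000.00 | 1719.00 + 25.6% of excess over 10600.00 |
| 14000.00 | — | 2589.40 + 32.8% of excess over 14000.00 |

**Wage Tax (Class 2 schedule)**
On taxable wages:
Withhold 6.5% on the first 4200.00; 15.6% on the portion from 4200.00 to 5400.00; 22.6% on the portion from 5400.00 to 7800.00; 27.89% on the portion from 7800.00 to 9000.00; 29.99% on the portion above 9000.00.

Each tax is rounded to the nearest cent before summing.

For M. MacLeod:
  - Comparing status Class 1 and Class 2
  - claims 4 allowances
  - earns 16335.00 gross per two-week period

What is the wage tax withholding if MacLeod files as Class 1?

Wage Tax (Class 1): taxable = 16335.00 − 4×180.00 = 15615.00
  2589.40 + 32.8% × (15615.00 − 14000.00) = 2589.40 + 32.8% × 1615.00 = 3119.12

3119.12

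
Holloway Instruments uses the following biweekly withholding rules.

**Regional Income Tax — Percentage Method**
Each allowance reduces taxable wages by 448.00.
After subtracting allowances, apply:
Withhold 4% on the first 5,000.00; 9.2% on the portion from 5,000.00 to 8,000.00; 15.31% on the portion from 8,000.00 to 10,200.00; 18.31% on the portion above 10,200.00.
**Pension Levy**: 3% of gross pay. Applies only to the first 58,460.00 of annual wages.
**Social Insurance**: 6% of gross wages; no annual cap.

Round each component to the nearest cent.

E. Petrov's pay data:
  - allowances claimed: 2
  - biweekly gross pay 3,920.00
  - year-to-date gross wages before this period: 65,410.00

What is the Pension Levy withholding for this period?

Pension Levy: YTD 65,410.00 ≥ cap 58,460.00 → 0.00

0.00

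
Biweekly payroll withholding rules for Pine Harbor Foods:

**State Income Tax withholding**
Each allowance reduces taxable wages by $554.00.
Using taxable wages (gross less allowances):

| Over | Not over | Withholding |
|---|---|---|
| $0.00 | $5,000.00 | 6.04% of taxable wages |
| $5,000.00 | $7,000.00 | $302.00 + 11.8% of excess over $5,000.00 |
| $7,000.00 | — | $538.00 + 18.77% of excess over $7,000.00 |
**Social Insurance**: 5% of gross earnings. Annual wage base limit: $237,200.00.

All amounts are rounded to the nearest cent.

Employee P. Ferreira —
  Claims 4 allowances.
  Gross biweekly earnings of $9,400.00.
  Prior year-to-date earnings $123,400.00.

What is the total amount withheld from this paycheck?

State Income Tax: taxable = $9,400.00 − 4×$554.00 = $7,184.00
  $538.00 + 18.77% × ($7,184.00 − $7,000.00) = $538.00 + 18.77% × $184.00 = $572.54
Social Insurance: 5% × $9,400.00 = $470.00
Total: $572.54 + $470.00 = $1,042.54

$1,042.54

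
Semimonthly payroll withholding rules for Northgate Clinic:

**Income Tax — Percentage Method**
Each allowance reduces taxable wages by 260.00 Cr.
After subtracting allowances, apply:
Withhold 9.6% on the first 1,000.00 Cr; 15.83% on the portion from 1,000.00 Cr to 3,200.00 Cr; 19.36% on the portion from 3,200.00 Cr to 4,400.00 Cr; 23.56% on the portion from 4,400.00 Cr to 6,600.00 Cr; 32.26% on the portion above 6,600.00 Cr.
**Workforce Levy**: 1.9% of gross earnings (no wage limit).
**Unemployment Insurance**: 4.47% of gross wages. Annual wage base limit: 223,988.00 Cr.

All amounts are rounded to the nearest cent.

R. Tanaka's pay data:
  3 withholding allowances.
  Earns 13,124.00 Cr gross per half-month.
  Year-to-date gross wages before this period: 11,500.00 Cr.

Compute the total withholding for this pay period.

3,883.91 Cr

Income Tax: taxable = 13,124.00 Cr − 3×260.00 Cr = 12,344.00 Cr
  1,194.90 Cr + 32.26% × (12,344.00 Cr − 6,600.00 Cr) = 1,194.90 Cr + 32.26% × 5,744.00 Cr = 3,047.91 Cr
Workforce Levy: 1.9% × 13,124.00 Cr = 249.36 Cr
Unemployment Insurance: 4.47% × 13,124.00 Cr = 586.64 Cr
Total: 3,047.91 Cr + 249.36 Cr + 586.64 Cr = 3,883.91 Cr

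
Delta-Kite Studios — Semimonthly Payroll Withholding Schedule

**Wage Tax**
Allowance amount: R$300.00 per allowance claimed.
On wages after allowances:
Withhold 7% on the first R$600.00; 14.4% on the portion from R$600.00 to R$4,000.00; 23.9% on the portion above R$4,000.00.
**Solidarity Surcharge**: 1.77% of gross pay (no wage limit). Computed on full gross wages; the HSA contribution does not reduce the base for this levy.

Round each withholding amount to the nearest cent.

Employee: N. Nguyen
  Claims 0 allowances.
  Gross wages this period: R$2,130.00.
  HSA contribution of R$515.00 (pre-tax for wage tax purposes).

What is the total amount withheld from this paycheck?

R$225.86

Wage Tax: taxable = R$2,130.00 − R$515.00 = R$1,615.00
  R$42.00 + 14.4% × (R$1,615.00 − R$600.00) = R$42.00 + 14.4% × R$1,015.00 = R$188.16
Solidarity Surcharge: 1.77% × R$2,130.00 = R$37.70
Total: R$188.16 + R$37.70 = R$225.86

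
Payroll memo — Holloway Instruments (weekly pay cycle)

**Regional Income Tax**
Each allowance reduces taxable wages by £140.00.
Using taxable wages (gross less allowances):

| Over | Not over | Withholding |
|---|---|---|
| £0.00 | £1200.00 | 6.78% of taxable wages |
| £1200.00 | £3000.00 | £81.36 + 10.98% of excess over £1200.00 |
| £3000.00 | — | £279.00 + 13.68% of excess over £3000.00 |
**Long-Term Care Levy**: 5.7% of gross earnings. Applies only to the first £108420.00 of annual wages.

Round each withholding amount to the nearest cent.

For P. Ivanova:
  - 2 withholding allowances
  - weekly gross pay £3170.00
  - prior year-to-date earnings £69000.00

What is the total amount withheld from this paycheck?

Regional Income Tax: taxable = £3170.00 − 2×£140.00 = £2890.00
  £81.36 + 10.98% × (£2890.00 − £1200.00) = £81.36 + 10.98% × £1690.00 = £266.92
Long-Term Care Levy: 5.7% × £3170.00 = £180.69
Total: £266.92 + £180.69 = £447.61

£447.61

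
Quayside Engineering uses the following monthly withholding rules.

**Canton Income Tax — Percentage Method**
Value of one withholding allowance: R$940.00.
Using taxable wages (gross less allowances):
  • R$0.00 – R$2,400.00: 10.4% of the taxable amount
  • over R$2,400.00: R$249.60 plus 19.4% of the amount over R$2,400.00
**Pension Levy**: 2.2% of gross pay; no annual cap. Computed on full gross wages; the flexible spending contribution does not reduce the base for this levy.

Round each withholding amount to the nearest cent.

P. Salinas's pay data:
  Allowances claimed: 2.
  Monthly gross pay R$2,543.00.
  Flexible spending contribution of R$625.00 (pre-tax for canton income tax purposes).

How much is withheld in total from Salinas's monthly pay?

Canton Income Tax: taxable = R$2,543.00 − R$625.00 − 2×R$940.00 = R$38.00
  10.4% × R$38.00 = R$3.95
Pension Levy: 2.2% × R$2,543.00 = R$55.95
Total: R$3.95 + R$55.95 = R$59.90

R$59.90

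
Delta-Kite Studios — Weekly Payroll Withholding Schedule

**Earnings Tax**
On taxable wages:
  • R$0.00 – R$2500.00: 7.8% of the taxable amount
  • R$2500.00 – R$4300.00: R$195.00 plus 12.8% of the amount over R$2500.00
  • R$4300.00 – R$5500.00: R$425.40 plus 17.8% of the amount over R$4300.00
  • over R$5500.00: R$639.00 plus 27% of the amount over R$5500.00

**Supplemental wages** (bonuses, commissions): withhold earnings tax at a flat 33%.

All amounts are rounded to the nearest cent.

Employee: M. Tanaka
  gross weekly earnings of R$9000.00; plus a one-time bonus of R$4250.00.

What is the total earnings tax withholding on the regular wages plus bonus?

Earnings Tax: taxable = R$9000.00
  R$639.00 + 27% × (R$9000.00 − R$5500.00) = R$639.00 + 27% × R$3500.00 = R$1584.00
Supplemental (33% flat on bonus): 33% × R$4250.00 = R$1402.50
Total earnings tax: R$1584.00 + R$1402.50 = R$2986.50

R$2986.50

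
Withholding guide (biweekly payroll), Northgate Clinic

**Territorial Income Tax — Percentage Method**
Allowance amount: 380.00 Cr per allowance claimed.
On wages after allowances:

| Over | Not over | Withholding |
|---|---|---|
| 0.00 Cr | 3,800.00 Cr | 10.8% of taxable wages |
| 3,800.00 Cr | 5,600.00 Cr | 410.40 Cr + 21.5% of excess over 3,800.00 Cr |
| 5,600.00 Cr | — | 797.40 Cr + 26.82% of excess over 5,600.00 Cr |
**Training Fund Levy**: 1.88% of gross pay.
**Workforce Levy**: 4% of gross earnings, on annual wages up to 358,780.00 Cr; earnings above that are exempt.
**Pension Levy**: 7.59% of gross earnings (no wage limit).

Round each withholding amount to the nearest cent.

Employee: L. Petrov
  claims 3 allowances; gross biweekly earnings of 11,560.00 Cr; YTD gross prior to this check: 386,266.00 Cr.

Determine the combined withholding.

Territorial Income Tax: taxable = 11,560.00 Cr − 3×380.00 Cr = 10,420.00 Cr
  797.40 Cr + 26.82% × (10,420.00 Cr − 5,600.00 Cr) = 797.40 Cr + 26.82% × 4,820.00 Cr = 2,090.12 Cr
Training Fund Levy: 1.88% × 11,560.00 Cr = 217.33 Cr
Workforce Levy: YTD 386,266.00 Cr ≥ cap 358,780.00 Cr → 0.00 Cr
Pension Levy: 7.59% × 11,560.00 Cr = 877.40 Cr
Total: 2,090.12 Cr + 217.33 Cr + 0.00 Cr + 877.40 Cr = 3,184.85 Cr

3,184.85 Cr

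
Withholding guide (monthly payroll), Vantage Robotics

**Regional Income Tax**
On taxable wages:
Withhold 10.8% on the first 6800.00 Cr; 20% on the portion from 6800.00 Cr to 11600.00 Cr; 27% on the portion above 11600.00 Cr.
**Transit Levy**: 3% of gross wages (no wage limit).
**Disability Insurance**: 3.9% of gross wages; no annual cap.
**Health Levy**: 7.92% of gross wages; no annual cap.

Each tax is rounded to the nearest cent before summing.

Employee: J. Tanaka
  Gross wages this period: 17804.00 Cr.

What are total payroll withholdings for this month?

6008.04 Cr

Regional Income Tax: taxable = 17804.00 Cr
  1694.40 Cr + 27% × (17804.00 Cr − 11600.00 Cr) = 1694.40 Cr + 27% × 6204.00 Cr = 3369.48 Cr
Transit Levy: 3% × 17804.00 Cr = 534.12 Cr
Disability Insurance: 3.9% × 17804.00 Cr = 694.36 Cr
Health Levy: 7.92% × 17804.00 Cr = 1410.08 Cr
Total: 3369.48 Cr + 534.12 Cr + 694.36 Cr + 1410.08 Cr = 6008.04 Cr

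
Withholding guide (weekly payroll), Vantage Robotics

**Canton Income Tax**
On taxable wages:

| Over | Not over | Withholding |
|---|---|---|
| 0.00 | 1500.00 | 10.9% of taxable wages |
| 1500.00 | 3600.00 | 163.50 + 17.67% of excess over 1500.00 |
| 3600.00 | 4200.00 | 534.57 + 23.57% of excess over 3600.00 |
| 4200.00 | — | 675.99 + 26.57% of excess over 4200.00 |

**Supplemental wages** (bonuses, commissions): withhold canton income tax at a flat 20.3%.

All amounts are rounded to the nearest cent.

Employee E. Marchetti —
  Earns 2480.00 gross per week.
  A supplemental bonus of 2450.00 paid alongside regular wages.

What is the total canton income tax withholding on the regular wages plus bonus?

Canton Income Tax: taxable = 2480.00
  163.50 + 17.67% × (2480.00 − 1500.00) = 163.50 + 17.67% × 980.00 = 336.67
Supplemental (20.3% flat on bonus): 20.3% × 2450.00 = 497.35
Total canton income tax: 336.67 + 497.35 = 834.02

834.02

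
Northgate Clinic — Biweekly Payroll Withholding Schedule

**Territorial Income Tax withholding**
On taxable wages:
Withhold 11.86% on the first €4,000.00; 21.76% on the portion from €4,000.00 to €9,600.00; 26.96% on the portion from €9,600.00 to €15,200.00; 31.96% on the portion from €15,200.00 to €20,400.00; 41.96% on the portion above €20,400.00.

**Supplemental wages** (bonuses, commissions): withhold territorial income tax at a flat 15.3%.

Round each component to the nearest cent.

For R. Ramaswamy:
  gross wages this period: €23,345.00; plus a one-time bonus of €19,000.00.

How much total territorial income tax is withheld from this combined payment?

€9,007.36

Territorial Income Tax: taxable = €23,345.00
  €4,864.64 + 41.96% × (€23,345.00 − €20,400.00) = €4,864.64 + 41.96% × €2,945.00 = €6,100.36
Supplemental (15.3% flat on bonus): 15.3% × €19,000.00 = €2,907.00
Total territorial income tax: €6,100.36 + €2,907.00 = €9,007.36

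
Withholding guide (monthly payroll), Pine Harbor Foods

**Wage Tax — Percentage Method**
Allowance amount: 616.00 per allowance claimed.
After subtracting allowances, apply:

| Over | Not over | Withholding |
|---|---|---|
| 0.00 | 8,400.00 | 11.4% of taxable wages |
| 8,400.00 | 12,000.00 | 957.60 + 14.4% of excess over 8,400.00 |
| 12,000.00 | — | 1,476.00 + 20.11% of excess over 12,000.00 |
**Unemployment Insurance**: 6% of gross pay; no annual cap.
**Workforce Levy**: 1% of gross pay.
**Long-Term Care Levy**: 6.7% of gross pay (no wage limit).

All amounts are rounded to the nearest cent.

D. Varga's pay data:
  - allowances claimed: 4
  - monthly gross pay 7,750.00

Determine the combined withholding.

Wage Tax: taxable = 7,750.00 − 4×616.00 = 5,286.00
  11.4% × 5,286.00 = 602.60
Unemployment Insurance: 6% × 7,750.00 = 465.00
Workforce Levy: 1% × 7,750.00 = 77.50
Long-Term Care Levy: 6.7% × 7,750.00 = 519.25
Total: 602.60 + 465.00 + 77.50 + 519.25 = 1,664.35

1,664.35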